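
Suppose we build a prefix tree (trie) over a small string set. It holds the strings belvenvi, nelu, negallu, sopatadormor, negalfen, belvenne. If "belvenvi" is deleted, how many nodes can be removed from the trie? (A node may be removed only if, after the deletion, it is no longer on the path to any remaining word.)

Walk "belvenvi" from the leaf back toward the root, removing each node that no remaining word uses.
The suffix "vi" (2 nodes) is used only by "belvenvi"; the node for "belven" still has the child "n", so pruning stops there.
Nodes removed: 2

2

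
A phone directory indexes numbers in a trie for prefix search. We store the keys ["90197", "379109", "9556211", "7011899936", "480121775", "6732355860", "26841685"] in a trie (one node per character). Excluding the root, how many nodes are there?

54

For each word, the new-node count is its length minus the longest prefix already in the trie:
  "90197" → 5 new (9, 0, 1, 9, 7)
  "379109" → 6 new (3, 7, 9, 1, 0, 9)
  "9556211" → prefix "9" already present; 6 new (5, 5, 6, 2, 1, 1)
  "7011899936" → 10 new (7, 0, 1, 1, 8, 9, 9, 9, 3, 6)
  "480121775" → 9 new (4, 8, 0, 1, 2, 1, 7, 7, 5)
  "6732355860" → 10 new (6, 7, 3, 2, 3, 5, 5, 8, 6, 0)
  "26841685" → 8 new (2, 6, 8, 4, 1, 6, 8, 5)
Total nodes = 5 + 6 + 6 + 10 + 9 + 10 + 8 = 54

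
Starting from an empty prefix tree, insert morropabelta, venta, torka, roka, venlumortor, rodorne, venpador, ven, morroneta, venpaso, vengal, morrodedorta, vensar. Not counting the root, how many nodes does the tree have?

63

Count nodes per top-level branch (shared prefixes stored once):
  'm'-branch (morrodedorta, morroneta, morropabelta): 23 nodes
  'r'-branch (rodorne, roka): 9 nodes
  't'-branch (torka): 5 nodes
  'v'-branch (ven, vengal, venlumortor, venpador, venpaso, vensar, venta): 26 nodes
Sum: 63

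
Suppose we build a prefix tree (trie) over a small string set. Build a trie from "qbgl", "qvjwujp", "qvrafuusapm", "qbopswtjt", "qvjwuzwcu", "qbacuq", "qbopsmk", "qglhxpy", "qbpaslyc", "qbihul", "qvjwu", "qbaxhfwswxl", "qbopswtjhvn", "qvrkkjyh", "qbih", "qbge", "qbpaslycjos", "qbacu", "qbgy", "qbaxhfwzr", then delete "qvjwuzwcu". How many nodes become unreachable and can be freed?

4

Walk "qvjwuzwcu" from the leaf back toward the root, removing each node that no remaining word uses.
The suffix "zwcu" (4 nodes) is used only by "qvjwuzwcu"; the node for "qvjwu" still has the child "j", so pruning stops there.
Nodes removed: 4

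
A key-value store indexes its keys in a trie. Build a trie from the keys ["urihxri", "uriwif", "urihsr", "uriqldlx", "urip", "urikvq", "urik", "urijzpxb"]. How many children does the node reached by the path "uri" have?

6

The children of the "uri" node are the distinct next characters among strings starting with "uri".
Distinct next characters after "uri": h, j, k, p, q, w.
That node has 6 child edges.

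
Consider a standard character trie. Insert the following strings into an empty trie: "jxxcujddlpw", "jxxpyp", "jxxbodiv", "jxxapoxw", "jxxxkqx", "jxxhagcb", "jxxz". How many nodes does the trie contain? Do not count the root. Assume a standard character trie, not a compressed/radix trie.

34

Trace insertions, counting only characters that open a new branch:
  "jxxcujddlpw" → 11 new (j, x, x, c, u, j, d, d, l, p, w)
  "jxxpyp" → prefix "jxx" already present; 3 new (p, y, p)
  "jxxbodiv" → prefix "jxx" already present; 5 new (b, o, d, i, v)
  "jxxapoxw" → prefix "jxx" already present; 5 new (a, p, o, x, w)
  "jxxxkqx" → prefix "jxx" already present; 4 new (x, k, q, x)
  "jxxhagcb" → prefix "jxx" already present; 5 new (h, a, g, c, b)
  "jxxz" → prefix "jxx" already present; 1 new (z)
Total nodes = 11 + 3 + 5 + 5 + 4 + 5 + 1 = 34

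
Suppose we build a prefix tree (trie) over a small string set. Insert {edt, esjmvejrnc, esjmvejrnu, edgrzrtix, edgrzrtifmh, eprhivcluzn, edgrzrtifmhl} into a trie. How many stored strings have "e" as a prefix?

7

Traverse to the node for "e", then collect every word in that subtree.
Matches: "edgrzrtifmh", "edgrzrtifmhl", "edgrzrtix", "edt", "eprhivcluzn", "esjmvejrnc", "esjmvejrnu"
Count: 7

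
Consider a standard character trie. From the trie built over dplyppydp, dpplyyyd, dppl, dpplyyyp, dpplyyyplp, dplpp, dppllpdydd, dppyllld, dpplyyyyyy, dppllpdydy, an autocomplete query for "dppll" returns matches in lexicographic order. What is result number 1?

dppllpdydd

DFS of the "dppll" subtree visits, in order: "dppllpdydd", "dppllpdydy"
The 1st is dppllpdydd.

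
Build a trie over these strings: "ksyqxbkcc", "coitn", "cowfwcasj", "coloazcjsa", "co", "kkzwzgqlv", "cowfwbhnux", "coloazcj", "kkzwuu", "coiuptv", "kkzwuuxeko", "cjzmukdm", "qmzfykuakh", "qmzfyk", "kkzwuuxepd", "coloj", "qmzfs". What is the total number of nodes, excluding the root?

73

Insert word by word; a character creates a node only if that edge doesn't already exist:
  "ksyqxbkcc" → 9 new (k, s, y, q, x, b, k, c, c)
  "coitn" → 5 new (c, o, i, t, n)
  "cowfwcasj" → prefix "co" already present; 7 new (w, f, w, c, a, s, j)
  "coloazcjsa" → prefix "co" already present; 8 new (l, o, a, z, c, j, s, a)
  "co" → prefix "co" already present; 0 new (none)
  "kkzwzgqlv" → prefix "k" already present; 8 new (k, z, w, z, g, q, l, v)
  "cowfwbhnux" → prefix "cowfw" already present; 5 new (b, h, n, u, x)
  "coloazcj" → prefix "coloazcj" already present; 0 new (none)
  "kkzwuu" → prefix "kkzw" already present; 2 new (u, u)
  "coiuptv" → prefix "coi" already present; 4 new (u, p, t, v)
  "kkzwuuxeko" → prefix "kkzwuu" already present; 4 new (x, e, k, o)
  "cjzmukdm" → prefix "c" already present; 7 new (j, z, m, u, k, d, m)
  "qmzfykuakh" → 10 new (q, m, z, f, y, k, u, a, k, h)
  "qmzfyk" → prefix "qmzfyk" already present; 0 new (none)
  "kkzwuuxepd" → prefix "kkzwuuxe" already present; 2 new (p, d)
  "coloj" → prefix "colo" already present; 1 new (j)
  "qmzfs" → prefix "qmzf" already present; 1 new (s)
Total nodes = 9 + 5 + 7 + 8 + 0 + 8 + 5 + 0 + 2 + 4 + 4 + 7 + 10 + 0 + 2 + 1 + 1 = 73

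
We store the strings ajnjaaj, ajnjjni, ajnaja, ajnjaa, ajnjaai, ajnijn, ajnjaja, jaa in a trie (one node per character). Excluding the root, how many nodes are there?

22

Insert word by word; a character creates a node only if that edge doesn't already exist:
  "ajnjaaj" → 7 new (a, j, n, j, a, a, j)
  "ajnjjni" → prefix "ajnj" already present; 3 new (j, n, i)
  "ajnaja" → prefix "ajn" already present; 3 new (a, j, a)
  "ajnjaa" → prefix "ajnjaa" already present; 0 new (none)
  "ajnjaai" → prefix "ajnjaa" already present; 1 new (i)
  "ajnijn" → prefix "ajn" already present; 3 new (i, j, n)
  "ajnjaja" → prefix "ajnja" already present; 2 new (j, a)
  "jaa" → 3 new (j, a, a)
Total nodes = 7 + 3 + 3 + 0 + 1 + 3 + 2 + 3 = 22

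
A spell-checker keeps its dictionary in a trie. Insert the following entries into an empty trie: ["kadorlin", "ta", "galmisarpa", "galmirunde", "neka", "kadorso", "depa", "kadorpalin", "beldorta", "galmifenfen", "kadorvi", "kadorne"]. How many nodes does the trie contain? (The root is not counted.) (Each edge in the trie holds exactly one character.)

58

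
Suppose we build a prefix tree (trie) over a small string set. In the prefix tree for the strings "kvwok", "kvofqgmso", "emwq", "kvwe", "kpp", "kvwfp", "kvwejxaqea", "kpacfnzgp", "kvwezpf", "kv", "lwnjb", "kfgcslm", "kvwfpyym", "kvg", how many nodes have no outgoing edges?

A leaf is a node with no children — equivalently, the end of a word that is not a proper prefix of any other stored word.
Those words: "emwq", "kfgcslm", "kpacfnzgp", "kpp", "kvg", "kvofqgmso", "kvwejxaqea", "kvwezpf", "kvwfpyym", "kvwok", "lwnjb"
Leaf count: 11

11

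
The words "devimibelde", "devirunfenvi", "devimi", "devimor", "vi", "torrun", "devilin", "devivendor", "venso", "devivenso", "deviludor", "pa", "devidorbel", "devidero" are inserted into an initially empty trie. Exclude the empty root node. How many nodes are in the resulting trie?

59

Count nodes per top-level branch (shared prefixes stored once):
  'd'-branch (devidero, devidorbel, devilin, deviludor, devimi, devimibelde, devimor, devirunfenvi, devivendor, devivenso): 45 nodes
  'p'-branch (pa): 2 nodes
  't'-branch (torrun): 6 nodes
  'v'-branch (venso, vi): 6 nodes
Sum: 59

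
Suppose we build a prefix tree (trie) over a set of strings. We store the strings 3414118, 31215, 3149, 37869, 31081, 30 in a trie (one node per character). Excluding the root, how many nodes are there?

21

Count nodes per top-level branch (shared prefixes stored once):
  '3'-branch (30, 31081, 31215, 3149, 3414118, 37869): 21 nodes
Sum: 21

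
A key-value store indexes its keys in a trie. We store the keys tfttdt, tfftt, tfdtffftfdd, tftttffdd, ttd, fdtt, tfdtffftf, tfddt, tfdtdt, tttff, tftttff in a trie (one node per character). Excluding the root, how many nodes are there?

For each word, the new-node count is its length minus the longest prefix already in the trie:
  "tfttdt" → 6 new (t, f, t, t, d, t)
  "tfftt" → prefix "tf" already present; 3 new (f, t, t)
  "tfdtffftfdd" → prefix "tf" already present; 9 new (d, t, f, f, f, t, f, d, d)
  "tftttffdd" → prefix "tftt" already present; 5 new (t, f, f, d, d)
  "ttd" → prefix "t" already present; 2 new (t, d)
  "fdtt" → 4 new (f, d, t, t)
  "tfdtffftf" → prefix "tfdtffftf" already present; 0 new (none)
  "tfddt" → prefix "tfd" already present; 2 new (d, t)
  "tfdtdt" → prefix "tfdt" already present; 2 new (d, t)
  "tttff" → prefix "tt" already present; 3 new (t, f, f)
  "tftttff" → prefix "tftttff" already present; 0 new (none)
Total nodes = 6 + 3 + 9 + 5 + 2 + 4 + 0 + 2 + 2 + 3 + 0 = 36

36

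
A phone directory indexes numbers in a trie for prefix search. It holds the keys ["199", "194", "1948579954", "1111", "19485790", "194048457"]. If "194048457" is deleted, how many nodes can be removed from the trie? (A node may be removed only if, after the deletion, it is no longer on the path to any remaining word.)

A node on "194048457"'s path can go only if nothing else ends at it or branches off below it.
The suffix "048457" (6 nodes) is used only by "194048457"; the node for "194" still has the child "8", so pruning stops there.
Nodes removed: 6

6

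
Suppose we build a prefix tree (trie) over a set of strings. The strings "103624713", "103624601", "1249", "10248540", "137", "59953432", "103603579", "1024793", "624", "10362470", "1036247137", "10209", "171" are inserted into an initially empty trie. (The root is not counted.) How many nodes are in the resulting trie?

48

For each word, the new-node count is its length minus the longest prefix already in the trie:
  "103624713" → 9 new (1, 0, 3, 6, 2, 4, 7, 1, 3)
  "103624601" → prefix "103624" already present; 3 new (6, 0, 1)
  "1249" → prefix "1" already present; 3 new (2, 4, 9)
  "10248540" → prefix "10" already present; 6 new (2, 4, 8, 5, 4, 0)
  "137" → prefix "1" already present; 2 new (3, 7)
  "59953432" → 8 new (5, 9, 9, 5, 3, 4, 3, 2)
  "103603579" → prefix "1036" already present; 5 new (0, 3, 5, 7, 9)
  "1024793" → prefix "1024" already present; 3 new (7, 9, 3)
  "624" → 3 new (6, 2, 4)
  "10362470" → prefix "1036247" already present; 1 new (0)
  "1036247137" → prefix "103624713" already present; 1 new (7)
  "10209" → prefix "102" already present; 2 new (0, 9)
  "171" → prefix "1" already present; 2 new (7, 1)
Total nodes = 9 + 3 + 3 + 6 + 2 + 8 + 5 + 3 + 3 + 1 + 1 + 2 + 2 = 48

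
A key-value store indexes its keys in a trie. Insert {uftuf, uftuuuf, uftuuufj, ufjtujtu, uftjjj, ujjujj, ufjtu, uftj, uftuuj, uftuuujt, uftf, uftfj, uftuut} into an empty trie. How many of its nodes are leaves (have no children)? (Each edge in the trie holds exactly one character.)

9

Leaves are exactly the stored words that no other stored word extends.
Those words: "ufjtujtu", "uftfj", "uftjjj", "uftuf", "uftuuj", "uftuut", "uftuuufj", "uftuuujt", "ujjujj"
Leaf count: 9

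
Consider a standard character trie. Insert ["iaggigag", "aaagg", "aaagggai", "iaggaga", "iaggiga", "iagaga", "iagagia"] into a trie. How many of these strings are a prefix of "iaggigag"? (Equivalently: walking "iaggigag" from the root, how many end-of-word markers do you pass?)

2

Walk "iaggigag" from the root; an end-of-word marker is hit whenever a stored word is a prefix of "iaggigag".
Prefixes of the query that are stored words: "iaggiga", "iaggigag"
Count: 2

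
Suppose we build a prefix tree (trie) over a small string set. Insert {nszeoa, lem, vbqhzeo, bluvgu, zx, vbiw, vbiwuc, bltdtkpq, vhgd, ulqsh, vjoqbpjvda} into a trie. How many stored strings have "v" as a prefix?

Traverse to the node for "v", then collect every word in that subtree.
Words under "v": vbiw, vbiwuc, vbqhzeo, vhgd, vjoqbpjvda
Count: 5

5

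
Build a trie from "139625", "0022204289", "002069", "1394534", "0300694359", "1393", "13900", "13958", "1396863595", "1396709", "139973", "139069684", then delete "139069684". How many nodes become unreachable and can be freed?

A node on "139069684"'s path can go only if nothing else ends at it or branches off below it.
The suffix "69684" (5 nodes) is used only by "139069684"; the node for "1390" still has the child "0", so pruning stops there.
Nodes removed: 5

5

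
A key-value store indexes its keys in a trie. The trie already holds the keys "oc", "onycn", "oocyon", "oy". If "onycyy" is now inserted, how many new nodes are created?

2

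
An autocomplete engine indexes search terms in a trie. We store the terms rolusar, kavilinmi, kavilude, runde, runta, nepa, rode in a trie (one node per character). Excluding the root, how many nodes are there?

Trace insertions, counting only characters that open a new branch:
  "rolusar" → 7 new (r, o, l, u, s, a, r)
  "kavilinmi" → 9 new (k, a, v, i, l, i, n, m, i)
  "kavilude" → prefix "kavil" already present; 3 new (u, d, e)
  "runde" → prefix "r" already present; 4 new (u, n, d, e)
  "runta" → prefix "run" already present; 2 new (t, a)
  "nepa" → 4 new (n, e, p, a)
  "rode" → prefix "ro" already present; 2 new (d, e)
Total nodes = 7 + 9 + 3 + 4 + 2 + 4 + 2 = 31

31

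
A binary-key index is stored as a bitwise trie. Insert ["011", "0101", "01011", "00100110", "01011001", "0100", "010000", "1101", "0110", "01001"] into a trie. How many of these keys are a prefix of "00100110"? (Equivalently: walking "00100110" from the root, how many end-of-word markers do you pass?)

Check each prefix of "00100110" against the stored set — each match is an end-marker on the path.
Prefixes of the query that are stored words: "00100110"
Count: 1

1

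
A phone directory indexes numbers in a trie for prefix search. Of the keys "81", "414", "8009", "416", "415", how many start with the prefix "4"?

3

Walk to "4"; the words in its subtree are exactly those with that prefix.
Matches: "414", "415", "416"
Count: 3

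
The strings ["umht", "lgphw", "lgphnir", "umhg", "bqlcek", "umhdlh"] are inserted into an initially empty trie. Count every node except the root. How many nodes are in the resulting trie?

22

Trie structure (* marks end of a word):
(root)
├─ b
│  └─ q
│     └─ l
│        └─ c
│           └─ e
│              └─ k *
├─ l
│  └─ g
│     └─ p
│        └─ h
│           ├─ n
│           │  └─ i
│           │     └─ r *
│           └─ w *
└─ u
   └─ m
      └─ h
         ├─ d
         │  └─ l
         │     └─ h *
         ├─ g *
         └─ t *
Counting every labelled node above: 22.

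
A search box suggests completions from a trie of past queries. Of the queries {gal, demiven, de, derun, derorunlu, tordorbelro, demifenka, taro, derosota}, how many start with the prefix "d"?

6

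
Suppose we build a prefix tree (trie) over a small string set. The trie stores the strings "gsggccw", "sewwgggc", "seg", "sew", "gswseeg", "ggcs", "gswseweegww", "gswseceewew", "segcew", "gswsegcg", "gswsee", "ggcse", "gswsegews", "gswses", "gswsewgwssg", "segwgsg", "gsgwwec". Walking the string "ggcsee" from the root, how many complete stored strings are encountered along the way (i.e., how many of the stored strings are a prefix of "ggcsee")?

Walk "ggcsee" from the root; an end-of-word marker is hit whenever a stored word is a prefix of "ggcsee".
Prefixes of the query that are stored words: "ggcs", "ggcse"
Count: 2

2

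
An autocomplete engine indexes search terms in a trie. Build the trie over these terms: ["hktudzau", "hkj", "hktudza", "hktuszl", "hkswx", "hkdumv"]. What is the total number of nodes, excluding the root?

19

For each word, the new-node count is its length minus the longest prefix already in the trie:
  "hktudzau" → 8 new (h, k, t, u, d, z, a, u)
  "hkj" → prefix "hk" already present; 1 new (j)
  "hktudza" → prefix "hktudza" already present; 0 new (none)
  "hktuszl" → prefix "hktu" already present; 3 new (s, z, l)
  "hkswx" → prefix "hk" already present; 3 new (s, w, x)
  "hkdumv" → prefix "hk" already present; 4 new (d, u, m, v)
Total nodes = 8 + 1 + 0 + 3 + 3 + 4 = 19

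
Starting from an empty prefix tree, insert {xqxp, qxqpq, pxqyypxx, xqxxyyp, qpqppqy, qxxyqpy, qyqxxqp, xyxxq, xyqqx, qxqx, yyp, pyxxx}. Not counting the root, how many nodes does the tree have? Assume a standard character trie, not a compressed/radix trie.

For each word, the new-node count is its length minus the longest prefix already in the trie:
  "xqxp" → 4 new (x, q, x, p)
  "qxqpq" → 5 new (q, x, q, p, q)
  "pxqyypxx" → 8 new (p, x, q, y, y, p, x, x)
  "xqxxyyp" → prefix "xqx" already present; 4 new (x, y, y, p)
  "qpqppqy" → prefix "q" already present; 6 new (p, q, p, p, q, y)
  "qxxyqpy" → prefix "qx" already present; 5 new (x, y, q, p, y)
  "qyqxxqp" → prefix "q" already present; 6 new (y, q, x, x, q, p)
  "xyxxq" → prefix "x" already present; 4 new (y, x, x, q)
  "xyqqx" → prefix "xy" already present; 3 new (q, q, x)
  "qxqx" → prefix "qxq" already present; 1 new (x)
  "yyp" → 3 new (y, y, p)
  "pyxxx" → prefix "p" already present; 4 new (y, x, x, x)
Total nodes = 4 + 5 + 8 + 4 + 6 + 5 + 6 + 4 + 3 + 1 + 3 + 4 = 53

53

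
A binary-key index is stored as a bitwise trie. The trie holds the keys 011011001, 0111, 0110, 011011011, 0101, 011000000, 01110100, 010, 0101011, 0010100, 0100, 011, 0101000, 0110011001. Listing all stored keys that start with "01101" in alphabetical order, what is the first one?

Filter for "01101…" and sort: "011011001", "011011011"
Position 1: 011011001

011011001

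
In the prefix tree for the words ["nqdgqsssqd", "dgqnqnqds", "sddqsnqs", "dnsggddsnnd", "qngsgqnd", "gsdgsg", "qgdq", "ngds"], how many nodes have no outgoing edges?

8

A leaf is a node with no children — equivalently, the end of a word that is not a proper prefix of any other stored word.
Those words: "dgqnqnqds", "dnsggddsnnd", "gsdgsg", "ngds", "nqdgqsssqd", "qgdq", "qngsgqnd", "sddqsnqs"
Leaf count: 8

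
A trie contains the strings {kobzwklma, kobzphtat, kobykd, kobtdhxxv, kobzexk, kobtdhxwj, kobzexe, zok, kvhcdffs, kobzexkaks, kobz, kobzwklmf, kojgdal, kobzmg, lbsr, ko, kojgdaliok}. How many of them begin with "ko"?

Filter for entries beginning with "ko":
Matches: "ko", "kobtdhxwj", "kobtdhxxv", "kobykd", "kobz", "kobzexe", "kobzexk", "kobzexkaks", "kobzmg", "kobzphtat", "kobzwklma", "kobzwklmf", "kojgdal", "kojgdaliok"
Count: 14

14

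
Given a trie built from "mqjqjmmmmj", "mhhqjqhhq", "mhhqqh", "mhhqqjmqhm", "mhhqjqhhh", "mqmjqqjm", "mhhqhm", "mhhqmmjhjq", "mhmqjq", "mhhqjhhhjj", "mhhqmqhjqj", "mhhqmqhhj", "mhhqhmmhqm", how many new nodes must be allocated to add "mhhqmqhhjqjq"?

Walking "mhhqmqhhjqjq" from the root, the first 9 characters ("mhhqmqhhj") follow existing edges; "q" is the first miss.
So 12 − 9 = 3 new nodes.

3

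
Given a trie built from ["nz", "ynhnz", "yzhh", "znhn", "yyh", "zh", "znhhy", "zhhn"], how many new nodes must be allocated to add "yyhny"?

The longest prefix of "yyhny" already in the trie is "yyh" (length 3).
So 5 − 3 = 2 new nodes.

2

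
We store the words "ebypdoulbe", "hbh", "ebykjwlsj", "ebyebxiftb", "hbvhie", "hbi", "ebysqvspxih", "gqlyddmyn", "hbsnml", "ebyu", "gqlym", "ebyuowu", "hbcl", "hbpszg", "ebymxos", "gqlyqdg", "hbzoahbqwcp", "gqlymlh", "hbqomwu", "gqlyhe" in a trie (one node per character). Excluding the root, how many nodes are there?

88

For each word, the new-node count is its length minus the longest prefix already in the trie:
  "ebypdoulbe" → 10 new (e, b, y, p, d, o, u, l, b, e)
  "hbh" → 3 new (h, b, h)
  "ebykjwlsj" → prefix "eby" already present; 6 new (k, j, w, l, s, j)
  "ebyebxiftb" → prefix "eby" already present; 7 new (e, b, x, i, f, t, b)
  "hbvhie" → prefix "hb" already present; 4 new (v, h, i, e)
  "hbi" → prefix "hb" already present; 1 new (i)
  "ebysqvspxih" → prefix "eby" already present; 8 new (s, q, v, s, p, x, i, h)
  "gqlyddmyn" → 9 new (g, q, l, y, d, d, m, y, n)
  "hbsnml" → prefix "hb" already present; 4 new (s, n, m, l)
  "ebyu" → prefix "eby" already present; 1 new (u)
  "gqlym" → prefix "gqly" already present; 1 new (m)
  "ebyuowu" → prefix "ebyu" already present; 3 new (o, w, u)
  "hbcl" → prefix "hb" already present; 2 new (c, l)
  "hbpszg" → prefix "hb" already present; 4 new (p, s, z, g)
  "ebymxos" → prefix "eby" already present; 4 new (m, x, o, s)
  "gqlyqdg" → prefix "gqly" already present; 3 new (q, d, g)
  "hbzoahbqwcp" → prefix "hb" already present; 9 new (z, o, a, h, b, q, w, c, p)
  "gqlymlh" → prefix "gqlym" already present; 2 new (l, h)
  "hbqomwu" → prefix "hb" already present; 5 new (q, o, m, w, u)
  "gqlyhe" → prefix "gqly" already present; 2 new (h, e)
Total nodes = 10 + 3 + 6 + 7 + 4 + 1 + 8 + 9 + 4 + 1 + 1 + 3 + 2 + 4 + 4 + 3 + 9 + 2 + 5 + 2 = 88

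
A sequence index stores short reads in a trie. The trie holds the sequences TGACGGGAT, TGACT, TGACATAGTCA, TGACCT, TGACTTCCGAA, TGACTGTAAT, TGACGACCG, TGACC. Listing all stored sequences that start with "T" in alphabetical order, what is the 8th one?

Words with prefix "T", in lexicographic order: "TGACATAGTCA", "TGACC", "TGACCT", "TGACGACCG", "TGACGGGAT", "TGACT", "TGACTGTAAT", "TGACTTCCGAA"
The 8th is TGACTTCCGAA.

TGACTTCCGAA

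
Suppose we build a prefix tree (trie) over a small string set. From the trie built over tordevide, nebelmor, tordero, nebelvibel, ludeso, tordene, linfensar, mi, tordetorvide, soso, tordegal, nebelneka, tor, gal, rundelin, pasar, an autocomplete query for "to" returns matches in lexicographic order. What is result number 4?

Words with prefix "to", in lexicographic order: "tor", "tordegal", "tordene", "tordero", "tordetorvide", "tordevide"
Position 4: tordero

tordero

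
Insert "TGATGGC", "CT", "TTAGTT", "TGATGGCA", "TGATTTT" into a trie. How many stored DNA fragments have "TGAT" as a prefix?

Traverse to the node for "TGAT", then collect every word in that subtree.
Words under "TGAT": TGATGGC, TGATGGCA, TGATTTT
Count: 3

3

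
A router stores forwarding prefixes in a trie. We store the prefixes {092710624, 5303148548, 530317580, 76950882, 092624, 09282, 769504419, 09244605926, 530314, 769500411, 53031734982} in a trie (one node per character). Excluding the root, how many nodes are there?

57

Trace insertions, counting only characters that open a new branch:
  "092710624" → 9 new (0, 9, 2, 7, 1, 0, 6, 2, 4)
  "5303148548" → 10 new (5, 3, 0, 3, 1, 4, 8, 5, 4, 8)
  "530317580" → prefix "53031" already present; 4 new (7, 5, 8, 0)
  "76950882" → 8 new (7, 6, 9, 5, 0, 8, 8, 2)
  "092624" → prefix "092" already present; 3 new (6, 2, 4)
  "09282" → prefix "092" already present; 2 new (8, 2)
  "769504419" → prefix "76950" already present; 4 new (4, 4, 1, 9)
  "09244605926" → prefix "092" already present; 8 new (4, 4, 6, 0, 5, 9, 2, 6)
  "530314" → prefix "530314" already present; 0 new (none)
  "769500411" → prefix "76950" already present; 4 new (0, 4, 1, 1)
  "53031734982" → prefix "530317" already present; 5 new (3, 4, 9, 8, 2)
Total nodes = 9 + 10 + 4 + 8 + 3 + 2 + 4 + 8 + 0 + 4 + 5 = 57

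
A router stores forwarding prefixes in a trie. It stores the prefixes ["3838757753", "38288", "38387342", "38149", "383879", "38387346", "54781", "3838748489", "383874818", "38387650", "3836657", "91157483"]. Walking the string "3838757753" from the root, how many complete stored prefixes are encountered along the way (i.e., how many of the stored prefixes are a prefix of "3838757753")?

1

Check each prefix of "3838757753" against the stored set — each match is an end-marker on the path.
Prefixes of the query that are stored words: "3838757753"
Count: 1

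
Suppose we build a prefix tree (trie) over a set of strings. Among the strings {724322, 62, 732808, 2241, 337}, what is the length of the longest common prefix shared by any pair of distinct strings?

1

Equivalently: take the maximum, over all pairs, of their longest common prefix length.
"724322" and "732808" agree on "7" (1 characters) before diverging; nothing deeper is shared.
Longest shared-prefix length: 1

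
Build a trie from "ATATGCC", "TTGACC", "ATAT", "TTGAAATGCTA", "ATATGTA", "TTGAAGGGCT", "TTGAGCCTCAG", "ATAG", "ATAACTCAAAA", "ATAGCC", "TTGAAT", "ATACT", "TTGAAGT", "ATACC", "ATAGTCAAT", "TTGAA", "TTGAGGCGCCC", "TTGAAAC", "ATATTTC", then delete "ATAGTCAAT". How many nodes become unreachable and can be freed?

Walk "ATAGTCAAT" from the leaf back toward the root, removing each node that no remaining word uses.
The suffix "TCAAT" (5 nodes) is used only by "ATAGTCAAT"; the node for "ATAG" still has the child "C", so pruning stops there.
Nodes removed: 5

5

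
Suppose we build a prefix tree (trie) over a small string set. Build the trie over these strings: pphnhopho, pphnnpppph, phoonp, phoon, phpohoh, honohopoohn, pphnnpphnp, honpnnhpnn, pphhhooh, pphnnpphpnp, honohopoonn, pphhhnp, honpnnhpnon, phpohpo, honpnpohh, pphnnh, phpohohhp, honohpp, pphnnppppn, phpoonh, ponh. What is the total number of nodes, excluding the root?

78

Insert word by word; a character creates a node only if that edge doesn't already exist:
  "pphnhopho" → 9 new (p, p, h, n, h, o, p, h, o)
  "pphnnpppph" → prefix "pphn" already present; 6 new (n, p, p, p, p, h)
  "phoonp" → prefix "p" already present; 5 new (h, o, o, n, p)
  "phoon" → prefix "phoon" already present; 0 new (none)
  "phpohoh" → prefix "ph" already present; 5 new (p, o, h, o, h)
  "honohopoohn" → 11 new (h, o, n, o, h, o, p, o, o, h, n)
  "pphnnpphnp" → prefix "pphnnpp" already present; 3 new (h, n, p)
  "honpnnhpnn" → prefix "hon" already present; 7 new (p, n, n, h, p, n, n)
  "pphhhooh" → prefix "pph" already present; 5 new (h, h, o, o, h)
  "pphnnpphpnp" → prefix "pphnnpph" already present; 3 new (p, n, p)
  "honohopoonn" → prefix "honohopoo" already present; 2 new (n, n)
  "pphhhnp" → prefix "pphhh" already present; 2 new (n, p)
  "honpnnhpnon" → prefix "honpnnhpn" already present; 2 new (o, n)
  "phpohpo" → prefix "phpoh" already present; 2 new (p, o)
  "honpnpohh" → prefix "honpn" already present; 4 new (p, o, h, h)
  "pphnnh" → prefix "pphnn" already present; 1 new (h)
  "phpohohhp" → prefix "phpohoh" already present; 2 new (h, p)
  "honohpp" → prefix "honoh" already present; 2 new (p, p)
  "pphnnppppn" → prefix "pphnnpppp" already present; 1 new (n)
  "phpoonh" → prefix "phpo" already present; 3 new (o, n, h)
  "ponh" → prefix "p" already present; 3 new (o, n, h)
Total nodes = 9 + 6 + 5 + 0 + 5 + 11 + 3 + 7 + 5 + 3 + 2 + 2 + 2 + 2 + 4 + 1 + 2 + 2 + 1 + 3 + 3 = 78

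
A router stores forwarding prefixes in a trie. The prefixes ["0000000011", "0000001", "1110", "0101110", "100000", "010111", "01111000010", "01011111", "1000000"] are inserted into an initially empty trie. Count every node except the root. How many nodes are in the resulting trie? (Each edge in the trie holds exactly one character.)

38

Trace insertions, counting only characters that open a new branch:
  "0000000011" → 10 new (0, 0, 0, 0, 0, 0, 0, 0, 1, 1)
  "0000001" → prefix "000000" already present; 1 new (1)
  "1110" → 4 new (1, 1, 1, 0)
  "0101110" → prefix "0" already present; 6 new (1, 0, 1, 1, 1, 0)
  "100000" → prefix "1" already present; 5 new (0, 0, 0, 0, 0)
  "010111" → prefix "010111" already present; 0 new (none)
  "01111000010" → prefix "01" already present; 9 new (1, 1, 1, 0, 0, 0, 0, 1, 0)
  "01011111" → prefix "010111" already present; 2 new (1, 1)
  "1000000" → prefix "100000" already present; 1 new (0)
Total nodes = 10 + 1 + 4 + 6 + 5 + 0 + 9 + 2 + 1 = 38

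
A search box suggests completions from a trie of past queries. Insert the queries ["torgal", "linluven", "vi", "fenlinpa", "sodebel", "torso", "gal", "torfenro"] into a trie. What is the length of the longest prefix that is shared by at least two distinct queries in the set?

Look for the deepest trie node that still has at least two words in its subtree.
e.g. "torfenro" and "torgal" share the prefix "tor" of length 3; no pair shares a longer one.
Longest shared-prefix length: 3

3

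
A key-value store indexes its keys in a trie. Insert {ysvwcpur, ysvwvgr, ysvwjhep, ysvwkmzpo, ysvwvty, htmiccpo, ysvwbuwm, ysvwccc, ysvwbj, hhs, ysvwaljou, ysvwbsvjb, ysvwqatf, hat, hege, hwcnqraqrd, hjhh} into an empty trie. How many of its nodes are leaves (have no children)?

17

Leaves are exactly the stored words that no other stored word extends.
Those words: "hat", "hege", "hhs", "hjhh", "htmiccpo", "hwcnqraqrd", "ysvwaljou", "ysvwbj", "ysvwbsvjb", "ysvwbuwm", "ysvwccc", "ysvwcpur", "ysvwjhep", "ysvwkmzpo", "ysvwqatf", "ysvwvgr", "ysvwvty"
Leaf count: 17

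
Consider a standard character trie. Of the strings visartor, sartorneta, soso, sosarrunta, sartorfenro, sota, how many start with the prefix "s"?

Filter for entries beginning with "s":
Words under "s": sartorfenro, sartorneta, sosarrunta, soso, sota
Count: 5

5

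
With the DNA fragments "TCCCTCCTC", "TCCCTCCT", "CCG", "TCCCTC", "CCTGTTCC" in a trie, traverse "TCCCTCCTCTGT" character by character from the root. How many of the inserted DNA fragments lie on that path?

3

Check each prefix of "TCCCTCCTCTGT" against the stored set — each match is an end-marker on the path.
Prefixes of the query that are stored words: "TCCCTC", "TCCCTCCT", "TCCCTCCTC"
Count: 3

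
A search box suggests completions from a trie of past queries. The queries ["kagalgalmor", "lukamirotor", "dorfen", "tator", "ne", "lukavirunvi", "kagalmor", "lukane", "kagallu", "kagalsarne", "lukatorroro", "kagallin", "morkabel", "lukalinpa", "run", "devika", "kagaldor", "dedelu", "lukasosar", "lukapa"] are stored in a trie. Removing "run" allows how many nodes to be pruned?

3

After clearing the end-marker at "run", prune upward until reaching a node still needed by another word.
No other word shares any prefix with "run", so all 3 of its nodes go.
Nodes removed: 3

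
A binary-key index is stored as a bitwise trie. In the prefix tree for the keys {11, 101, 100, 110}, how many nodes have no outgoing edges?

3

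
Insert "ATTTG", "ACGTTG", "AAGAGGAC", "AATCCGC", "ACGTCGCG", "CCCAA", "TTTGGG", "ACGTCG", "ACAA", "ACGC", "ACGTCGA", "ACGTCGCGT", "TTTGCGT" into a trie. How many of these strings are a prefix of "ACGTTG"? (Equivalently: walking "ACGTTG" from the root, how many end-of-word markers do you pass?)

Traverse "ACGTTG" character by character; count nodes along the way that are marked as word ends.
Prefixes of the query that are stored words: "ACGTTG"
Count: 1

1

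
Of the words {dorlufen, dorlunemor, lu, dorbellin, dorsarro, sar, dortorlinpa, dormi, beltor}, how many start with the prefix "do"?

6

Walk to "do"; the words in its subtree are exactly those with that prefix.
Words under "do": dorbellin, dorlufen, dorlunemor, dormi, dorsarro, dortorlinpa
Count: 6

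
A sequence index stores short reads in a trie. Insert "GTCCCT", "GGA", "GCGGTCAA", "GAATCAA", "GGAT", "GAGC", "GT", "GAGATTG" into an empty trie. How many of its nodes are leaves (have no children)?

6

Leaves are exactly the stored words that no other stored word extends.
Those words: "GAATCAA", "GAGATTG", "GAGC", "GCGGTCAA", "GGAT", "GTCCCT"
Leaf count: 6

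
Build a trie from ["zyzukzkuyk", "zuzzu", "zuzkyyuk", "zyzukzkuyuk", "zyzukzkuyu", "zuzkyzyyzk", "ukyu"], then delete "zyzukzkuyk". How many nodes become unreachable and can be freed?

Walk "zyzukzkuyk" from the leaf back toward the root, removing each node that no remaining word uses.
The suffix "k" (1 node) is used only by "zyzukzkuyk"; the node for "zyzukzkuy" still has the child "u", so pruning stops there.
Nodes removed: 1

1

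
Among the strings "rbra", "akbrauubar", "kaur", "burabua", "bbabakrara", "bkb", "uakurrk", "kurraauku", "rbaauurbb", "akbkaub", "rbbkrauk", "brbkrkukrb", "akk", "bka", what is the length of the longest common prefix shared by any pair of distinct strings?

Equivalently: take the maximum, over all pairs, of their longest common prefix length.
e.g. "akbkaub" and "akbrauubar" share the prefix "akb" of length 3; no pair shares a longer one.
Longest shared-prefix length: 3

3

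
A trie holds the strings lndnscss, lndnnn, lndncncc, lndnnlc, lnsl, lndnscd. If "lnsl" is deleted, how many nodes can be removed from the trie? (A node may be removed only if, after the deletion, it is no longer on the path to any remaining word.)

2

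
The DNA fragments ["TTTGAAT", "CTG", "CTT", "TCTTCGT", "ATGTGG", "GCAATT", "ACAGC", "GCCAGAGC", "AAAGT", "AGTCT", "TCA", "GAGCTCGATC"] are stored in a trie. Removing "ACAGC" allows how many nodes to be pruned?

Walk "ACAGC" from the leaf back toward the root, removing each node that no remaining word uses.
The suffix "CAGC" (4 nodes) is used only by "ACAGC"; the node for "A" still has the child "T", so pruning stops there.
Nodes removed: 4

4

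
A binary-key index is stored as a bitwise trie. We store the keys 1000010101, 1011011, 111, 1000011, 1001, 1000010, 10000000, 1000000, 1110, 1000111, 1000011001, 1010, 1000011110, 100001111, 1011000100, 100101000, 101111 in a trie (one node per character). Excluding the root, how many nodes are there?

45

For each word, the new-node count is its length minus the longest prefix already in the trie:
  "1000010101" → 10 new (1, 0, 0, 0, 0, 1, 0, 1, 0, 1)
  "1011011" → prefix "10" already present; 5 new (1, 1, 0, 1, 1)
  "111" → prefix "1" already present; 2 new (1, 1)
  "1000011" → prefix "100001" already present; 1 new (1)
  "1001" → prefix "100" already present; 1 new (1)
  "1000010" → prefix "1000010" already present; 0 new (none)
  "10000000" → prefix "10000" already present; 3 new (0, 0, 0)
  "1000000" → prefix "1000000" already present; 0 new (none)
  "1110" → prefix "111" already present; 1 new (0)
  "1000111" → prefix "1000" already present; 3 new (1, 1, 1)
  "1000011001" → prefix "1000011" already present; 3 new (0, 0, 1)
  "1010" → prefix "101" already present; 1 new (0)
  "1000011110" → prefix "1000011" already present; 3 new (1, 1, 0)
  "100001111" → prefix "100001111" already present; 0 new (none)
  "1011000100" → prefix "10110" already present; 5 new (0, 0, 1, 0, 0)
  "100101000" → prefix "1001" already present; 5 new (0, 1, 0, 0, 0)
  "101111" → prefix "1011" already present; 2 new (1, 1)
Total nodes = 10 + 5 + 2 + 1 + 1 + 0 + 3 + 0 + 1 + 3 + 3 + 1 + 3 + 0 + 5 + 5 + 2 = 45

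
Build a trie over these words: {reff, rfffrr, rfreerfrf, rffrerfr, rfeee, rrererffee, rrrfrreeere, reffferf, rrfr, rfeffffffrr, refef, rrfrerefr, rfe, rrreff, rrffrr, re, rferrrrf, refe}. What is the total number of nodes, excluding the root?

Insert word by word; a character creates a node only if that edge doesn't already exist:
  "reff" → 4 new (r, e, f, f)
  "rfffrr" → prefix "r" already present; 5 new (f, f, f, r, r)
  "rfreerfrf" → prefix "rf" already present; 7 new (r, e, e, r, f, r, f)
  "rffrerfr" → prefix "rff" already present; 5 new (r, e, r, f, r)
  "rfeee" → prefix "rf" already present; 3 new (e, e, e)
  "rrererffee" → prefix "r" already present; 9 new (r, e, r, e, r, f, f, e, e)
  "rrrfrreeere" → prefix "rr" already present; 9 new (r, f, r, r, e, e, e, r, e)
  "reffferf" → prefix "reff" already present; 4 new (f, e, r, f)
  "rrfr" → prefix "rr" already present; 2 new (f, r)
  "rfeffffffrr" → prefix "rfe" already present; 8 new (f, f, f, f, f, f, r, r)
  "refef" → prefix "ref" already present; 2 new (e, f)
  "rrfrerefr" → prefix "rrfr" already present; 5 new (e, r, e, f, r)
  "rfe" → prefix "rfe" already present; 0 new (none)
  "rrreff" → prefix "rrr" already present; 3 new (e, f, f)
  "rrffrr" → prefix "rrf" already present; 3 new (f, r, r)
  "re" → prefix "re" already present; 0 new (none)
  "rferrrrf" → prefix "rfe" already present; 5 new (r, r, r, r, f)
  "refe" → prefix "refe" already present; 0 new (none)
Total nodes = 4 + 5 + 7 + 5 + 3 + 9 + 9 + 4 + 2 + 8 + 2 + 5 + 0 + 3 + 3 + 0 + 5 + 0 = 74

74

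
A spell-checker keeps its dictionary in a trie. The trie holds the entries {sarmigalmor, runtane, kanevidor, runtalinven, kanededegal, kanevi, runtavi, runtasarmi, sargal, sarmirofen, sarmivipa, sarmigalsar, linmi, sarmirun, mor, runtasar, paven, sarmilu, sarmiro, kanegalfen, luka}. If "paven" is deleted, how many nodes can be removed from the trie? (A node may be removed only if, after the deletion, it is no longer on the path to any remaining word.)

After clearing the end-marker at "paven", prune upward until reaching a node still needed by another word.
No other word shares any prefix with "paven", so all 5 of its nodes go.
Nodes removed: 5

5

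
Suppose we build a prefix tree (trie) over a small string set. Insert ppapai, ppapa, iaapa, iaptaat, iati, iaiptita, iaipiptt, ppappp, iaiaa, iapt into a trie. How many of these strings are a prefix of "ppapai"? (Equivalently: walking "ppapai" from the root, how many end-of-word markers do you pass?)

2

Check each prefix of "ppapai" against the stored set — each match is an end-marker on the path.
Prefixes of the query that are stored words: "ppapa", "ppapai"
Count: 2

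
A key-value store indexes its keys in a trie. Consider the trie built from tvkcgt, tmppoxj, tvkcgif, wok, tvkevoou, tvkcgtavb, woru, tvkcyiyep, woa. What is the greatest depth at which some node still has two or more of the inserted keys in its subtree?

6

The deepest shared node is where two words last agree before diverging.
"tvkcgt" and "tvkcgtavb" agree on "tvkcgt" (6 characters) before diverging; nothing deeper is shared.
Longest shared-prefix length: 6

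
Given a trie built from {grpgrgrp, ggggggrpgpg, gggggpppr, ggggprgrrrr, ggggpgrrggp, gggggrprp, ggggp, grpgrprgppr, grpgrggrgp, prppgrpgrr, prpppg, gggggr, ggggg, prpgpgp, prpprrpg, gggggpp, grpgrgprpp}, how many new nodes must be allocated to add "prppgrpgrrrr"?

2

The longest prefix of "prppgrpgrrrr" already in the trie is "prppgrpgrr" (length 10).
So 12 − 10 = 2 new nodes.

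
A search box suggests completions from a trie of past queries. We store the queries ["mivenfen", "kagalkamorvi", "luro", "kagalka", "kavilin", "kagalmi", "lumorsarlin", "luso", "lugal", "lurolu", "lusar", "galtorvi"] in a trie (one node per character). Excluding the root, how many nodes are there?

57

Insert word by word; a character creates a node only if that edge doesn't already exist:
  "mivenfen" → 8 new (m, i, v, e, n, f, e, n)
  "kagalkamorvi" → 12 new (k, a, g, a, l, k, a, m, o, r, v, i)
  "luro" → 4 new (l, u, r, o)
  "kagalka" → prefix "kagalka" already present; 0 new (none)
  "kavilin" → prefix "ka" already present; 5 new (v, i, l, i, n)
  "kagalmi" → prefix "kagal" already present; 2 new (m, i)
  "lumorsarlin" → prefix "lu" already present; 9 new (m, o, r, s, a, r, l, i, n)
  "luso" → prefix "lu" already present; 2 new (s, o)
  "lugal" → prefix "lu" already present; 3 new (g, a, l)
  "lurolu" → prefix "luro" already present; 2 new (l, u)
  "lusar" → prefix "lus" already present; 2 new (a, r)
  "galtorvi" → 8 new (g, a, l, t, o, r, v, i)
Total nodes = 8 + 12 + 4 + 0 + 5 + 2 + 9 + 2 + 3 + 2 + 2 + 8 = 57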